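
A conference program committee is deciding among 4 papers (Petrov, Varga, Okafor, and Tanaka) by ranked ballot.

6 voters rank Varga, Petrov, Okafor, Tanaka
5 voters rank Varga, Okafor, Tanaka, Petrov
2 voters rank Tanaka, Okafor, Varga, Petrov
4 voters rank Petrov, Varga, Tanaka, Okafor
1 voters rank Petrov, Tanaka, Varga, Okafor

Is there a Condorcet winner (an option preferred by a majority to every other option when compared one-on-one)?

Yes

Head-to-head results (18 voters total):
Petrov vs Varga: Varga wins 13–5.
Petrov vs Okafor: Petrov wins 11–7.
Petrov vs Tanaka: Petrov wins 11–7.
Varga vs Okafor: Varga wins 16–2.
Varga vs Tanaka: Varga wins 15–3.
Okafor vs Tanaka: Okafor wins 11–7.
Varga beats each rival — Petrov (13–5), Okafor (16–2), Tanaka (15–3) — so Varga is the Condorcet winner.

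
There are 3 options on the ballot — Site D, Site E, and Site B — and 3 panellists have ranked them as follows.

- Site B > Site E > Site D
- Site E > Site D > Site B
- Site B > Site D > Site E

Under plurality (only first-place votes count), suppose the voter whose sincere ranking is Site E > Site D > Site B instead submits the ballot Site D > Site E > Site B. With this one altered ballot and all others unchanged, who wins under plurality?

Site B

First-place totals with the altered ballot: Site D 1, Site E 0, Site B 2.
The winner is unchanged: still Site B.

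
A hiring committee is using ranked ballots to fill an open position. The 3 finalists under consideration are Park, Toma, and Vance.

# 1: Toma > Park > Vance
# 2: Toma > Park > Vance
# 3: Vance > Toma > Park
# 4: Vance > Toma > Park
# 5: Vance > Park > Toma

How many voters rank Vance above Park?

Ballots ranking Vance above Park: 3.
Ballots ranking Park above Vance: 2.
So 3 of 5 voters prefer Vance to Park.

3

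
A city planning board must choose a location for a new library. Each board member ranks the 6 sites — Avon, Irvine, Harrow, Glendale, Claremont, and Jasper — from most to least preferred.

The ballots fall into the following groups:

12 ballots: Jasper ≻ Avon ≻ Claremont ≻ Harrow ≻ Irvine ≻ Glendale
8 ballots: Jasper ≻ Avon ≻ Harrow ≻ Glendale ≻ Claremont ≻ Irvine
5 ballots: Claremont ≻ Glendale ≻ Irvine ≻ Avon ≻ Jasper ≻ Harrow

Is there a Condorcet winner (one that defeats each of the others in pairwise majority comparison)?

Yes

Head-to-head results (25 voters total):
Avon vs Irvine: Avon wins 20–5.
Avon vs Harrow: Avon wins 25–0.
Avon vs Glendale: Avon wins 20–5.
Avon vs Claremont: Avon wins 20–5.
Avon vs Jasper: Jasper wins 20–5.
Irvine vs Harrow: Harrow wins 20–5.
Irvine vs Glendale: Glendale wins 13–12.
Irvine vs Claremont: Claremont wins 25–0.
Irvine vs Jasper: Jasper wins 20–5.
Harrow vs Glendale: Harrow wins 20–5.
Harrow vs Claremont: Claremont wins 17–8.
Harrow vs Jasper: Jasper wins 25–0.
Glendale vs Claremont: Claremont wins 17–8.
Glendale vs Jasper: Jasper wins 20–5.
Claremont vs Jasper: Jasper wins 20–5.
Jasper beats each rival — Avon (20–5), Irvine (20–5), Harrow (25–0), Glendale (20–5), Claremont (20–5) — so Jasper is the Condorcet winner.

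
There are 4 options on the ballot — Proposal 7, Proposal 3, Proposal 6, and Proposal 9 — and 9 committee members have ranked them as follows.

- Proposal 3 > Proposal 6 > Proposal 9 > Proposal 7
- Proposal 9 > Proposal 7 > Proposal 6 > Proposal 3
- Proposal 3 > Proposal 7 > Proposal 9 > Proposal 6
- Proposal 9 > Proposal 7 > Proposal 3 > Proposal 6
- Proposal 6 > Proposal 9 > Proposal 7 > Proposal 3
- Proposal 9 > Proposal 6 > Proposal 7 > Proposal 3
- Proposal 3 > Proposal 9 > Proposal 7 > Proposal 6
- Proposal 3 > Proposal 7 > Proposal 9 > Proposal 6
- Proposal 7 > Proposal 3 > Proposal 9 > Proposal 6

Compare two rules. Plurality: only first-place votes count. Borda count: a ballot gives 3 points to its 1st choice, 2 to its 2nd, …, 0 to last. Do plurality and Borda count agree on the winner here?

Plurality first-place counts: Proposal 7 1, Proposal 3 4, Proposal 6 1, Proposal 9 3 → Proposal 3.
Borda totals: Proposal 7 14, Proposal 3 15, Proposal 6 8, Proposal 9 17 → Proposal 9.
The two rules disagree: plurality picks Proposal 3, Borda picks Proposal 9.

No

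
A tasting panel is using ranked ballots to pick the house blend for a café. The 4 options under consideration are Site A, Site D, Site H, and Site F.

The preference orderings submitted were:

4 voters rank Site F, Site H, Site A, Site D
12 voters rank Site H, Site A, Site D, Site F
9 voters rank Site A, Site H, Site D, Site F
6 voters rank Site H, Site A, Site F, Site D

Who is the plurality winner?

First-place vote totals:
  Site A: 9
  Site D: 0
  Site H: 18
  Site F: 4
Site H has the most first-place votes.

Site H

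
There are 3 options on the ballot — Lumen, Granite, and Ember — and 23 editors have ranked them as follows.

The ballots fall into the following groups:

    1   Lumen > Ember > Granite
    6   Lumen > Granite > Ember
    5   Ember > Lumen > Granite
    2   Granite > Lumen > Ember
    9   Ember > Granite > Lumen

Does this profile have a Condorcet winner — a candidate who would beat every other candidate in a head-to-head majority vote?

Yes

Head-to-head results (23 voters total):
Lumen vs Granite: Lumen wins 12–11.
Lumen vs Ember: Ember wins 14–9.
Granite vs Ember: Ember wins 15–8.
Ember beats each rival — Lumen (14–9), Granite (15–8) — so Ember is the Condorcet winner.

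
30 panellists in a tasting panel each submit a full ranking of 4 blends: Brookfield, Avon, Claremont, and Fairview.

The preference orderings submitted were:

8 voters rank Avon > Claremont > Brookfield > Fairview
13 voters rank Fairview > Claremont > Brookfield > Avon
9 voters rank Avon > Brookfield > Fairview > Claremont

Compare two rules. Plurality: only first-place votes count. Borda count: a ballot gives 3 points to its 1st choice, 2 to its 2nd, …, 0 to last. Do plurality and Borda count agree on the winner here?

Yes

Plurality first-place counts: Brookfield 0, Avon 17, Claremont 0, Fairview 13 → Avon.
Borda totals: Brookfield 39, Avon 51, Claremont 42, Fairview 48 → Avon.
The two rules agree on Avon.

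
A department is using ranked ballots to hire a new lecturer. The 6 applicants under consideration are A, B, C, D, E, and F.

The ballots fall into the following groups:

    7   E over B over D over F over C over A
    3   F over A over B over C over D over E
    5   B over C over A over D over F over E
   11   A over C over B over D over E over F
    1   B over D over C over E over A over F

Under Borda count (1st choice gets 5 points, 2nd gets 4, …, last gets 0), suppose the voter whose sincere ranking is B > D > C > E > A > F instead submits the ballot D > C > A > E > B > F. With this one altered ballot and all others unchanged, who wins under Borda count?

B

Borda totals with the altered ballot: A 85, B 96, C 81, D 61, E 48, F 34.
The winner is unchanged: still B.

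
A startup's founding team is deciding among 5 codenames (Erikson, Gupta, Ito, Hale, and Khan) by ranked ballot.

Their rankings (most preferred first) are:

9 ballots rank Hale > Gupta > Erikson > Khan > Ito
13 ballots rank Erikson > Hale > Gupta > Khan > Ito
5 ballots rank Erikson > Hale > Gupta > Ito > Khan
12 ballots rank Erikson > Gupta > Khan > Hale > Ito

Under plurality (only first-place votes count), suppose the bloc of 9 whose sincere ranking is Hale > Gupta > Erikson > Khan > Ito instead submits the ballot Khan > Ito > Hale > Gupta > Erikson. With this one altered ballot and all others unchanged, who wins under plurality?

Erikson

First-place totals with the altered ballot: Erikson 30, Gupta 0, Ito 0, Hale 0, Khan 9.
The winner is unchanged: still Erikson.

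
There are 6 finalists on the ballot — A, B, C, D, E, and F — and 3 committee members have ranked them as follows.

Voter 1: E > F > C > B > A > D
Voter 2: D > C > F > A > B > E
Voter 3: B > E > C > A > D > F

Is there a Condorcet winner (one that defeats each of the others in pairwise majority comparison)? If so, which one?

No Condorcet winner

Head-to-head results (3 voters total):
A vs B: B wins 2–1.
A vs C: C wins 3–0.
A vs D: A wins 2–1.
A vs E: E wins 2–1.
A vs F: F wins 2–1.
B vs C: C wins 2–1.
B vs D: B wins 2–1.
B vs E: B wins 2–1.
B vs F: F wins 2–1.
C vs D: C wins 2–1.
C vs E: E wins 2–1.
C vs F: C wins 2–1.
D vs E: E wins 2–1.
D vs F: D wins 2–1.
E vs F: E wins 2–1.
No candidate beats all others: A beats D beats F beats A, a majority cycle.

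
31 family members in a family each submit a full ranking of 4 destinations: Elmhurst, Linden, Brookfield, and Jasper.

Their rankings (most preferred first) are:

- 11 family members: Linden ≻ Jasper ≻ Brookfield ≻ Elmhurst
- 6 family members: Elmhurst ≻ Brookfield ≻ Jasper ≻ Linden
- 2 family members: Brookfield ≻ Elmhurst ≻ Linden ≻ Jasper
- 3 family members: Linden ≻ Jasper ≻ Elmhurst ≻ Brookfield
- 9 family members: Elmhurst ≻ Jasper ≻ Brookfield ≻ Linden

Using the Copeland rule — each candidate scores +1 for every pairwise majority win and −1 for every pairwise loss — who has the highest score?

Pairwise results:
  Elmhurst vs Linden: Elmhurst wins 17–14.
  Elmhurst vs Brookfield: Elmhurst wins 18–13.
  Elmhurst vs Jasper: Elmhurst wins 17–14.
  Linden vs Brookfield: Brookfield wins 17–14.
  Linden vs Jasper: Linden wins 16–15.
  Brookfield vs Jasper: Jasper wins 23–8.
Copeland scores (wins − losses):
  Elmhurst: 3 − 0 = 3
  Linden: 1 − 2 = -1
  Brookfield: 1 − 2 = -1
  Jasper: 1 − 2 = -1
Elmhurst has the best Copeland score.

Elmhurst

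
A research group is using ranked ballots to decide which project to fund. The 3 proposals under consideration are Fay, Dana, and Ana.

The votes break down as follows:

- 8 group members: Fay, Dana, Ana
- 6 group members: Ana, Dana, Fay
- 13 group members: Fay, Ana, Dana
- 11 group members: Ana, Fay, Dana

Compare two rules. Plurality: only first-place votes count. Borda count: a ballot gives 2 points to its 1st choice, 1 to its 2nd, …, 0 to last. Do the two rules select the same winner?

Plurality first-place counts: Fay 21, Dana 0, Ana 17 → Fay.
Borda totals: Fay 53, Dana 14, Ana 47 → Fay.
The two rules agree on Fay.

Yes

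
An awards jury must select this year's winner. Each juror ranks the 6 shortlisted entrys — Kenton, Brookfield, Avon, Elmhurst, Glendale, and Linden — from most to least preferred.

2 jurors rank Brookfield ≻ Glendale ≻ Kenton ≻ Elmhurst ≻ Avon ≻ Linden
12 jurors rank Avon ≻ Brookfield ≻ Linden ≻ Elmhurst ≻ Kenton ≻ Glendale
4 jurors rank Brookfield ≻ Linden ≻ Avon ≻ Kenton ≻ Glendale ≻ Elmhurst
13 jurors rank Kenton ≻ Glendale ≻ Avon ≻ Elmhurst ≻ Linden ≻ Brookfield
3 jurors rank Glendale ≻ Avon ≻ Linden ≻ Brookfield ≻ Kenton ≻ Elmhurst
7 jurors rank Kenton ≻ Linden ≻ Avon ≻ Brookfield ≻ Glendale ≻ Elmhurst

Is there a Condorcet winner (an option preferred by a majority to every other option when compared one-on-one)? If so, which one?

Head-to-head results (41 voters total):
Kenton vs Brookfield: Brookfield wins 21–20.
Kenton vs Avon: Kenton wins 22–19.
Kenton vs Elmhurst: Kenton wins 29–12.
Kenton vs Glendale: Kenton wins 36–5.
Kenton vs Linden: Kenton wins 22–19.
Brookfield vs Avon: Avon wins 35–6.
Brookfield vs Elmhurst: Brookfield wins 28–13.
Brookfield vs Glendale: Brookfield wins 25–16.
Brookfield vs Linden: Linden wins 23–18.
Avon vs Elmhurst: Avon wins 39–2.
Avon vs Glendale: Avon wins 23–18.
Avon vs Linden: Avon wins 30–11.
Elmhurst vs Glendale: Glendale wins 29–12.
Elmhurst vs Linden: Linden wins 26–15.
Glendale vs Linden: Linden wins 23–18.
No candidate beats all others: Kenton beats Avon beats Brookfield beats Kenton, a majority cycle.

There is no Condorcet winner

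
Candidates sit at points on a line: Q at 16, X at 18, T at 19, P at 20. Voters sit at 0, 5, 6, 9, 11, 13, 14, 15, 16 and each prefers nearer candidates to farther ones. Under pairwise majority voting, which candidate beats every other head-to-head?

Q

With single-peaked preferences on a line, the Condorcet winner is the candidate closest to the median voter.
The median voter (position 11) is closest to Q at 16.
Check: Q vs P — voters closer to Q: 9 of 9.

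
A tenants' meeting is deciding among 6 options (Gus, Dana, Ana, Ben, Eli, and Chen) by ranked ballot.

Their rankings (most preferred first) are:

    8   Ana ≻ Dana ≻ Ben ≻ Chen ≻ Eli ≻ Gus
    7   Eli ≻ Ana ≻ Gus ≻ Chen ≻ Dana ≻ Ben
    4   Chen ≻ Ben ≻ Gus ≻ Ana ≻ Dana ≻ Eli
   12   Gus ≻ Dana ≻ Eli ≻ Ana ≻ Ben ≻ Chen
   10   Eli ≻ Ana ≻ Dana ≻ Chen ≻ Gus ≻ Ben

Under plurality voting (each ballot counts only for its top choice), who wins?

First-place vote totals:
  Gus: 12
  Dana: 0
  Ana: 8
  Ben: 0
  Eli: 17
  Chen: 4
Eli has the most first-place votes.

Eli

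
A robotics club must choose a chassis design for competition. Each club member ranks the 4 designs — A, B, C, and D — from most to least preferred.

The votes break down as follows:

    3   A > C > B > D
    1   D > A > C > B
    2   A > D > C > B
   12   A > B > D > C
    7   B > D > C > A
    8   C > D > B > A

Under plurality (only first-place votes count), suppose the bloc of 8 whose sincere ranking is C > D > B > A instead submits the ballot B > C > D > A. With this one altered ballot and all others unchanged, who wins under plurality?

A

First-place totals with the altered ballot: A 17, B 15, C 0, D 1.
The winner is unchanged: still A.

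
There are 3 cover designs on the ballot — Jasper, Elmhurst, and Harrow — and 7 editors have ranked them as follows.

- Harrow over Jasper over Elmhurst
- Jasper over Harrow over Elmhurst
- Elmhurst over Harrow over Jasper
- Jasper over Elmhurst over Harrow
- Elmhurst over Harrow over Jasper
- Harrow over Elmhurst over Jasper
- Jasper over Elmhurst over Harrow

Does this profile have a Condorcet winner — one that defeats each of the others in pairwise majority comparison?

No

Head-to-head results (7 voters total):
Jasper vs Elmhurst: Jasper wins 4–3.
Jasper vs Harrow: Harrow wins 4–3.
Elmhurst vs Harrow: Elmhurst wins 4–3.
No candidate beats all others: Jasper beats Elmhurst beats Harrow beats Jasper, a majority cycle.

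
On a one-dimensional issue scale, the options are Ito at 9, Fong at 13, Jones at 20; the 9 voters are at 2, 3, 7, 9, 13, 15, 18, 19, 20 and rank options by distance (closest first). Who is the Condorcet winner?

Fong

With single-peaked preferences on a line, the Condorcet winner is the candidate closest to the median voter.
The median voter (position 13) is closest to Fong at 13.
Check: Fong vs Jones — voters closer to Fong: 6 of 9.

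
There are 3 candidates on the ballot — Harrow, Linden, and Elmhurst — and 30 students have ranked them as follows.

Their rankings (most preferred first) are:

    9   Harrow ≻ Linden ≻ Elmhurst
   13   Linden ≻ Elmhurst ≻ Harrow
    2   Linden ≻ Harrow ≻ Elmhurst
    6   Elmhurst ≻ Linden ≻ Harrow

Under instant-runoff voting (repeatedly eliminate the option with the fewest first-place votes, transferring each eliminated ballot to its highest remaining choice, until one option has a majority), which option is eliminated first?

Round 1: Linden 15, Harrow 9, Elmhurst 6. Elmhurst has the fewest and is eliminated.
Round 2: Linden 21, Harrow 9. Linden has a majority.

Elmhurst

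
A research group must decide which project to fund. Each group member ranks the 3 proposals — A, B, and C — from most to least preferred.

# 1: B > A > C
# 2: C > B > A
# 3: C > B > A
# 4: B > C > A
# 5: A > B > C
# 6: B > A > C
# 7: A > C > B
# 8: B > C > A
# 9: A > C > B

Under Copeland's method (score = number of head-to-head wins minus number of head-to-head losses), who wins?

B

Pairwise results:
  A vs B: B wins 6–3.
  A vs C: A wins 5–4.
  B vs C: B wins 5–4.
Copeland scores (wins − losses):
  A: 1 − 1 = 0
  B: 2 − 0 = 2
  C: 0 − 2 = -2
B has the best Copeland score.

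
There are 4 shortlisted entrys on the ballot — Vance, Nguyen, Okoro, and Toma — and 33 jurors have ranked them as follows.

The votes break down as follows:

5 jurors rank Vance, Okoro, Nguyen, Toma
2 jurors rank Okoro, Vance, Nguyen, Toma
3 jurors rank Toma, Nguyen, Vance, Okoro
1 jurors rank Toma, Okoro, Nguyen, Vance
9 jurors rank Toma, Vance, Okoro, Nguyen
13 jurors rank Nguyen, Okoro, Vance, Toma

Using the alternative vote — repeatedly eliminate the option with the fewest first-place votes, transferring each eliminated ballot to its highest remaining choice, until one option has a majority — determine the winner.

Round 1: Nguyen 13, Toma 13, Vance 5, Okoro 2. Okoro has the fewest and is eliminated.
Round 2: Nguyen 13, Toma 13, Vance 7. Vance has the fewest and is eliminated.
Round 3: Nguyen 20, Toma 13. Nguyen has a majority.

Nguyen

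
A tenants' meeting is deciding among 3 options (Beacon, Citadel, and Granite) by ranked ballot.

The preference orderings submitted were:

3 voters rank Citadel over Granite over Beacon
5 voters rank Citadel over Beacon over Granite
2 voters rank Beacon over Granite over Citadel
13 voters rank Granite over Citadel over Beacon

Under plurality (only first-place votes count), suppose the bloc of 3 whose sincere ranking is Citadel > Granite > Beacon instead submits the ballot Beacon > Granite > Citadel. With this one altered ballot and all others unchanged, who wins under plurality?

First-place totals with the altered ballot: Beacon 5, Citadel 5, Granite 13.
The winner is unchanged: still Granite.

Granite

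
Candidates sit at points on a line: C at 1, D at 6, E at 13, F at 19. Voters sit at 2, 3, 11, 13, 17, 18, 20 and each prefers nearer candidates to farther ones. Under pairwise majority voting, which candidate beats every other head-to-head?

E

With single-peaked preferences on a line, the Condorcet winner is the candidate closest to the median voter.
The median voter (position 13) is closest to E at 13.
Check: E vs D — voters closer to E: 5 of 7.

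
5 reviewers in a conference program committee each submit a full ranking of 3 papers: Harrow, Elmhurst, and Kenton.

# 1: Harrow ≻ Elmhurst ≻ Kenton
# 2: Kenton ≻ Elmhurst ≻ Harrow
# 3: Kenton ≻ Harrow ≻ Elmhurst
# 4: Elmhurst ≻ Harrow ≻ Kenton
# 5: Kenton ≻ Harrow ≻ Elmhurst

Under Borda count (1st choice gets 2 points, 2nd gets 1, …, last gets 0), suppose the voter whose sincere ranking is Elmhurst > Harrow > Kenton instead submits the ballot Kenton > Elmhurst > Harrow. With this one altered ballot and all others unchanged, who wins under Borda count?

Borda totals with the altered ballot: Harrow 4, Elmhurst 3, Kenton 8.
The winner is unchanged: still Kenton.

Kenton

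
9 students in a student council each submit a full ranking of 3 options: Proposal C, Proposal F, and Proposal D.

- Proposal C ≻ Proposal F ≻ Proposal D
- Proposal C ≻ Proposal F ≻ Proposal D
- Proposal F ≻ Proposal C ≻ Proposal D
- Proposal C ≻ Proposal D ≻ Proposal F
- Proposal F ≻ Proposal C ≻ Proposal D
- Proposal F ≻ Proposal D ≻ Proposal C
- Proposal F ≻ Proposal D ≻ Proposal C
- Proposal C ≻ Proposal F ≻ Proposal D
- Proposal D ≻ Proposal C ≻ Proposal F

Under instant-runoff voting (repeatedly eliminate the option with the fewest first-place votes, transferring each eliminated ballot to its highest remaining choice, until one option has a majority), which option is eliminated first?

Round 1: Proposal C 4, Proposal F 4, Proposal D 1. Proposal D has the fewest and is eliminated.
Round 2: Proposal C 5, Proposal F 4. Proposal C has a majority.

Proposal D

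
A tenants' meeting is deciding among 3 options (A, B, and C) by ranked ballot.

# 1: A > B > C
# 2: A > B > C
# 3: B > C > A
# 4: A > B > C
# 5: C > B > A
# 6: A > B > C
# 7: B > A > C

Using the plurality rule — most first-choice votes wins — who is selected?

A

First-place vote totals:
  A: 4
  B: 2
  C: 1
A has the most first-place votes.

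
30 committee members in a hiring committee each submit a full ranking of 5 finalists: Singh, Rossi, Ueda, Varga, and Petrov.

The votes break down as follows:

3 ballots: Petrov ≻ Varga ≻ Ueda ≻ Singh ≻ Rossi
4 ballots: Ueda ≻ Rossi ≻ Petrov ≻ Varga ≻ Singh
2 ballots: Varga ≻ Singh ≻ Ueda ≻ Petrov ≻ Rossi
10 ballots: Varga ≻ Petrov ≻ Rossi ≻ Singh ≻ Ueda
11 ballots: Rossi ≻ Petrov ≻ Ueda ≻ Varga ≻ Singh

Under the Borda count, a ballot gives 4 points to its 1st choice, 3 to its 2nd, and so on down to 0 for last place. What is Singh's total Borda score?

19

Borda scores:
  Singh: 3·1 + 4·0 + 2·3 + 10·1 + 11·0 = 19
  Rossi: 3·0 + 4·3 + 2·0 + 10·2 + 11·4 = 76
  Ueda: 3·2 + 4·4 + 2·2 + 10·0 + 11·2 = 48
  Varga: 3·3 + 4·1 + 2·4 + 10·4 + 11·1 = 72
  Petrov: 3·4 + 4·2 + 2·1 + 10·3 + 11·3 = 85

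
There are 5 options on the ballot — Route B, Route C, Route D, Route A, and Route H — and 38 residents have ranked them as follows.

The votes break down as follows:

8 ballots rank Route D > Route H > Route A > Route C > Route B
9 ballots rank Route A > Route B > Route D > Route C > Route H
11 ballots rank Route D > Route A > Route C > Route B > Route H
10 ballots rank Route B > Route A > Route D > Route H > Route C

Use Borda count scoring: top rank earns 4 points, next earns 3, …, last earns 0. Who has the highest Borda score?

Borda scores:
  Route B: 8·0 + 9·3 + 11·1 + 10·4 = 78
  Route C: 8·1 + 9·1 + 11·2 + 10·0 = 39
  Route D: 8·4 + 9·2 + 11·4 + 10·2 = 114
  Route A: 8·2 + 9·4 + 11·3 + 10·3 = 115
  Route H: 8·3 + 9·0 + 11·0 + 10·1 = 34
Route A has the highest total.

Route A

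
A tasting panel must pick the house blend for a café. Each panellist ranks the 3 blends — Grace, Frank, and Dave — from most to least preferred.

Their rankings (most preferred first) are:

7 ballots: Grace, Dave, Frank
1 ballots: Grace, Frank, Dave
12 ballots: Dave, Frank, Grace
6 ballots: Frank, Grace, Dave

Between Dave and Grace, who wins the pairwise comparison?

Grace

Ballots ranking Dave above Grace: 12.
Ballots ranking Grace above Dave: 7+1+6 = 14.
Grace wins the head-to-head, 14–12.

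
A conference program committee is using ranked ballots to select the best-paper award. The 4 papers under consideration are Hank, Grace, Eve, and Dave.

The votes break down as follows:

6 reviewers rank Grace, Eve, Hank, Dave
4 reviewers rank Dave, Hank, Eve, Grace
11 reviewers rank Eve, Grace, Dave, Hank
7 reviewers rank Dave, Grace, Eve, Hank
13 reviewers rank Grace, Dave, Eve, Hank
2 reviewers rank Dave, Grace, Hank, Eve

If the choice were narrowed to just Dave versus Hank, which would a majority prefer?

Dave

Ballots ranking Dave above Hank: 4+11+7+13+2 = 37.
Ballots ranking Hank above Dave: 6.
Dave wins the head-to-head, 37–6.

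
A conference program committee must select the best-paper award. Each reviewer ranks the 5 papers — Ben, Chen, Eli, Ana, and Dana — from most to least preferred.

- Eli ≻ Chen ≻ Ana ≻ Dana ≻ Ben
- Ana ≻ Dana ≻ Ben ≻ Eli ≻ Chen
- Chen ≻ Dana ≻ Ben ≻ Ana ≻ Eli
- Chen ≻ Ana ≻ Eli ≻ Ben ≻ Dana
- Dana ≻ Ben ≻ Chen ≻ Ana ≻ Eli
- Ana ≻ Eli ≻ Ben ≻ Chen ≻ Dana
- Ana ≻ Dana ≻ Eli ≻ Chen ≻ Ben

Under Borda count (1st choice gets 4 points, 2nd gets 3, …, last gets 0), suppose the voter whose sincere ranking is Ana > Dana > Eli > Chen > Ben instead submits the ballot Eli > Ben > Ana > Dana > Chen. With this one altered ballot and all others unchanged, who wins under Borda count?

Ana

Borda totals with the altered ballot: Ben 13, Chen 14, Eli 14, Ana 17, Dana 12.
The winner is unchanged: still Ana.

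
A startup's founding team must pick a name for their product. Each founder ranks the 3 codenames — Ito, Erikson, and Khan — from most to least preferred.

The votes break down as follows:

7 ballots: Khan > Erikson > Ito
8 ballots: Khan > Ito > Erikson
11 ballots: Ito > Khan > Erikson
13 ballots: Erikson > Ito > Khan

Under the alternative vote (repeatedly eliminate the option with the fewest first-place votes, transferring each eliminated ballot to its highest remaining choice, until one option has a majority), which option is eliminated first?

Ito

Round 1: Khan 15, Erikson 13, Ito 11. Ito has the fewest and is eliminated.
Round 2: Khan 26, Erikson 13. Khan has a majority.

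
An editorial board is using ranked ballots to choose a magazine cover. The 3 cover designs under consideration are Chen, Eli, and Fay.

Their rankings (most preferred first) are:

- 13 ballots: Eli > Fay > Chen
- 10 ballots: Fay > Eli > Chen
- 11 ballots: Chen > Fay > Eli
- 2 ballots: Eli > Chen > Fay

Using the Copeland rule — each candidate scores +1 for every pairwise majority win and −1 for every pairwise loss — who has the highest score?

Pairwise results:
  Chen vs Eli: Eli wins 25–11.
  Chen vs Fay: Fay wins 23–13.
  Eli vs Fay: Fay wins 21–15.
Copeland scores (wins − losses):
  Chen: 0 − 2 = -2
  Eli: 1 − 1 = 0
  Fay: 2 − 0 = 2
Fay has the best Copeland score.

Fay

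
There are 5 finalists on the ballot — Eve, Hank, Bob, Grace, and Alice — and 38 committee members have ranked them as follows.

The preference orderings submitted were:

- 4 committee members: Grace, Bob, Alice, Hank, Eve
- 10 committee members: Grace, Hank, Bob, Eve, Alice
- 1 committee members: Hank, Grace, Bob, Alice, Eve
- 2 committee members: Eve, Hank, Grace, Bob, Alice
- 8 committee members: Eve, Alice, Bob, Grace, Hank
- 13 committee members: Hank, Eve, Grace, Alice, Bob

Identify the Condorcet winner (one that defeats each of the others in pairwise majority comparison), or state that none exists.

Head-to-head results (38 voters total):
Eve vs Hank: Hank wins 28–10.
Eve vs Bob: Eve wins 23–15.
Eve vs Grace: Eve wins 23–15.
Eve vs Alice: Eve wins 33–5.
Hank vs Bob: Hank wins 26–12.
Hank vs Grace: Grace wins 22–16.
Hank vs Alice: Hank wins 26–12.
Bob vs Grace: Grace wins 30–8.
Bob vs Alice: Alice wins 21–17.
Grace vs Alice: Grace wins 30–8.
No candidate beats all others: Eve beats Grace beats Hank beats Eve, a majority cycle.

No Condorcet winner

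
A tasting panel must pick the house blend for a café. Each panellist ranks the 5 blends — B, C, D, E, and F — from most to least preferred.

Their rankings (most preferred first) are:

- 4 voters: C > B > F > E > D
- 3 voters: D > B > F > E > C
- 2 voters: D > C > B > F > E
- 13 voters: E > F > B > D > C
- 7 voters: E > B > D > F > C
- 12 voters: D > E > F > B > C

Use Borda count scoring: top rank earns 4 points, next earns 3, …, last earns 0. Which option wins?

Borda scores:
  B: 4·3 + 3·3 + 2·2 + 13·2 + 7·3 + 12·1 = 84
  C: 4·4 + 3·0 + 2·3 + 13·0 + 7·0 + 12·0 = 22
  D: 4·0 + 3·4 + 2·4 + 13·1 + 7·2 + 12·4 = 95
  E: 4·1 + 3·1 + 2·0 + 13·4 + 7·4 + 12·3 = 123
  F: 4·2 + 3·2 + 2·1 + 13·3 + 7·1 + 12·2 = 86
E has the highest total.

E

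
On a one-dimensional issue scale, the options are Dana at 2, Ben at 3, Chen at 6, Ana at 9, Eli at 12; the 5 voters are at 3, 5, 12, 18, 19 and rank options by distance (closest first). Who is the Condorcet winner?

With single-peaked preferences on a line, the Condorcet winner is the candidate closest to the median voter.
The median voter (position 12) is closest to Eli at 12.
Check: Eli vs Ana — voters closer to Eli: 3 of 5.

Eli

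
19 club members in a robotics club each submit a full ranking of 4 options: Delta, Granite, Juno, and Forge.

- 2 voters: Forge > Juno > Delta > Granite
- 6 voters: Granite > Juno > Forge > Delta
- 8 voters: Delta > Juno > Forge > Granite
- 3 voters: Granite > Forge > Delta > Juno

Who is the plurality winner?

Granite

First-place vote totals:
  Delta: 8
  Granite: 9
  Juno: 0
  Forge: 2
Granite has the most first-place votes.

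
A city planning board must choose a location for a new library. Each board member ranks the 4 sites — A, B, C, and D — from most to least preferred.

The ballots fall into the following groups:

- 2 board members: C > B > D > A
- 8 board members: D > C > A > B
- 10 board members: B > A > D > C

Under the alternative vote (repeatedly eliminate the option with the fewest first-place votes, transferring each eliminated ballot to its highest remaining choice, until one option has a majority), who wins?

Round 1: B 10, D 8, C 2, A 0. A has the fewest and is eliminated.
Round 2: B 10, D 8, C 2. C has the fewest and is eliminated.
Round 3: B 12, D 8. B has a majority.

B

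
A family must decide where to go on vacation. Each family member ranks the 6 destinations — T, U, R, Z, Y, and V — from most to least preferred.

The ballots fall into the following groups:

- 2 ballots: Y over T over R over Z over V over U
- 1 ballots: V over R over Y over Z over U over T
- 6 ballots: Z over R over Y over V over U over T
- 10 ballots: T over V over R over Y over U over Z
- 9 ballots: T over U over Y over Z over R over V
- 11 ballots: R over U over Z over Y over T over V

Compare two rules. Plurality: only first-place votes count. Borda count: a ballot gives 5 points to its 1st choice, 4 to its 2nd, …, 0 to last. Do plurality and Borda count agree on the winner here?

No

Plurality first-place counts: T 19, U 0, R 11, Z 6, Y 2, V 1 → T.
Borda totals: T 114, U 97, R 128, Z 87, Y 100, V 59 → R.
The two rules disagree: plurality picks T, Borda picks R.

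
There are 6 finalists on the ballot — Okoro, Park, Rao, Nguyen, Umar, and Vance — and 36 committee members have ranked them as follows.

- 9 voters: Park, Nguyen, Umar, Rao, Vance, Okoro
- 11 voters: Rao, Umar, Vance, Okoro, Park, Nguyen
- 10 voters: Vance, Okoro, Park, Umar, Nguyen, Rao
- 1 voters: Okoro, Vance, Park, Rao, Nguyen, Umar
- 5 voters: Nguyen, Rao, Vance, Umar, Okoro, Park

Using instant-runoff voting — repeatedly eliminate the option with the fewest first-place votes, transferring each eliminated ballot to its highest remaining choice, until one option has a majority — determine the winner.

Rao

Round 1: Rao 11, Vance 10, Park 9, Nguyen 5, Okoro 1, Umar 0. Umar has the fewest and is eliminated.
Round 2: Rao 11, Vance 10, Park 9, Nguyen 5, Okoro 1. Okoro has the fewest and is eliminated.
Round 3: Rao 11, Vance 11, Park 9, Nguyen 5. Nguyen has the fewest and is eliminated.
Round 4: Rao 16, Vance 11, Park 9. Park has the fewest and is eliminated.
Round 5: Rao 25, Vance 11. Rao has a majority.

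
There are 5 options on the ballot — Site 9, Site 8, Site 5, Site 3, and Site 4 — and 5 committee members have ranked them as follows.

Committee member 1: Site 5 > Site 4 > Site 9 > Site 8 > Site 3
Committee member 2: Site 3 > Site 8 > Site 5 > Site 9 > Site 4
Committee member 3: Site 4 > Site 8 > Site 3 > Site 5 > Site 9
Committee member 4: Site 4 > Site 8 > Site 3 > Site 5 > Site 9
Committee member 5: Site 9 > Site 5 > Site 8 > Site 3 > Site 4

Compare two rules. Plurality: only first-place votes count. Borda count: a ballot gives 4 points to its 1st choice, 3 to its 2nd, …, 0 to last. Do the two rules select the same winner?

Plurality first-place counts: Site 9 1, Site 8 0, Site 5 1, Site 3 1, Site 4 2 → Site 4.
Borda totals: Site 9 7, Site 8 12, Site 5 11, Site 3 9, Site 4 11 → Site 8.
The two rules disagree: plurality picks Site 4, Borda picks Site 8.

No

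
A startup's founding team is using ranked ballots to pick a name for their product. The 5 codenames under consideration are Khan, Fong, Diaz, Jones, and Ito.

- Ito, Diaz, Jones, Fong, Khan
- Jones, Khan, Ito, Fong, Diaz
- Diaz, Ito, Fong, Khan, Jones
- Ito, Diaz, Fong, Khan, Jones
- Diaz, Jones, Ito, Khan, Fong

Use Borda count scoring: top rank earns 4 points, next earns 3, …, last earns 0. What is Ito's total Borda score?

15

Borda scores:
  Khan: 0 + 3 + 1 + 1 + 1 = 6
  Fong: 1 + 1 + 2 + 2 + 0 = 6
  Diaz: 3 + 0 + 4 + 3 + 4 = 14
  Jones: 2 + 4 + 0 + 0 + 3 = 9
  Ito: 4 + 2 + 3 + 4 + 2 = 15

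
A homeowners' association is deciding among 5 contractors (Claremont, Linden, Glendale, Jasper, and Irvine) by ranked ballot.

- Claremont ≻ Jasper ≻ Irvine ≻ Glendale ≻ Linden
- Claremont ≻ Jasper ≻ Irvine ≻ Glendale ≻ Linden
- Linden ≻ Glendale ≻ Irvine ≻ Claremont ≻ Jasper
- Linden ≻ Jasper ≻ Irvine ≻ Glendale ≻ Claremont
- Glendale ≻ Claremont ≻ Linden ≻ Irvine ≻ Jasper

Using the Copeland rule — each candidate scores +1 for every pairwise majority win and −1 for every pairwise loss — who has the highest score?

Pairwise results:
  Claremont vs Linden: Claremont wins 3–2.
  Claremont vs Glendale: Glendale wins 3–2.
  Claremont vs Jasper: Claremont wins 4–1.
  Claremont vs Irvine: Claremont wins 3–2.
  Linden vs Glendale: Glendale wins 3–2.
  Linden vs Jasper: Linden wins 3–2.
  Linden vs Irvine: Linden wins 3–2.
  Glendale vs Jasper: Jasper wins 3–2.
  Glendale vs Irvine: Irvine wins 3–2.
  Jasper vs Irvine: Jasper wins 3–2.
Copeland scores (wins − losses):
  Claremont: 3 − 1 = 2
  Linden: 2 − 2 = 0
  Glendale: 2 − 2 = 0
  Jasper: 2 − 2 = 0
  Irvine: 1 − 3 = -2
Claremont has the best Copeland score.

Claremont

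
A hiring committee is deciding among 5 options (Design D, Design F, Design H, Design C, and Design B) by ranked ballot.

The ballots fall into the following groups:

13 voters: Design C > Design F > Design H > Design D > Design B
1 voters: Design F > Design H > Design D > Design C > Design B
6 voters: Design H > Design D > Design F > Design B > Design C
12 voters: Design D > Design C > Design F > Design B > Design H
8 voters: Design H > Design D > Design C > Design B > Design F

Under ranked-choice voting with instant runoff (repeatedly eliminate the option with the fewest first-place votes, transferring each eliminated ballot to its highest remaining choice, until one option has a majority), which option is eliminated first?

Round 1: Design H 14, Design C 13, Design D 12, Design F 1, Design B 0. Design B has the fewest and is eliminated.
Round 2: Design H 14, Design C 13, Design D 12, Design F 1. Design F has the fewest and is eliminated.
Round 3: Design H 15, Design C 13, Design D 12. Design D has the fewest and is eliminated.
Round 4: Design C 25, Design H 15. Design C has a majority.

Design B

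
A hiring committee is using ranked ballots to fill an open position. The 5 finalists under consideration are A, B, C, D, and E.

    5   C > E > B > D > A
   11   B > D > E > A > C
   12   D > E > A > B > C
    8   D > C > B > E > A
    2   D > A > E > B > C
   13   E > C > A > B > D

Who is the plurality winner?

D

First-place vote totals:
  A: 0
  B: 11
  C: 5
  D: 22
  E: 13
D has the most first-place votes.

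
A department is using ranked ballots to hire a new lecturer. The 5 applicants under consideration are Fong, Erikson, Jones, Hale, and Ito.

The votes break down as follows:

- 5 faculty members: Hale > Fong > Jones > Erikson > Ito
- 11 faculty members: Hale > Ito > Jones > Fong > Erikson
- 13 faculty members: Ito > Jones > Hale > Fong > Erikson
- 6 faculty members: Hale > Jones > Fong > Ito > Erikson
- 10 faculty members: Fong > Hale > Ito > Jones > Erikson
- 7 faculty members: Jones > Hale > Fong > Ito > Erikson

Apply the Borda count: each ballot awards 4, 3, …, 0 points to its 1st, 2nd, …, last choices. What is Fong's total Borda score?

Borda scores:
  Fong: 5·3 + 11·1 + 13·1 + 6·2 + 10·4 + 7·2 = 105
  Erikson: 5·1 + 11·0 + 13·0 + 6·0 + 10·0 + 7·0 = 5
  Jones: 5·2 + 11·2 + 13·3 + 6·3 + 10·1 + 7·4 = 127
  Hale: 5·4 + 11·4 + 13·2 + 6·4 + 10·3 + 7·3 = 165
  Ito: 5·0 + 11·3 + 13·4 + 6·1 + 10·2 + 7·1 = 118

105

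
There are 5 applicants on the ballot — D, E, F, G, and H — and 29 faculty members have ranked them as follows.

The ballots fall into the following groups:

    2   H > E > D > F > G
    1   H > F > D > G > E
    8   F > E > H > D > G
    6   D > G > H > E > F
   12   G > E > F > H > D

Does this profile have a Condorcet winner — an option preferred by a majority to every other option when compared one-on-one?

No

Head-to-head results (29 voters total):
D vs E: E wins 22–7.
D vs F: F wins 21–8.
D vs G: D wins 17–12.
D vs H: H wins 23–6.
E vs F: E wins 20–9.
E vs G: G wins 19–10.
E vs H: E wins 20–9.
F vs G: G wins 18–11.
F vs H: F wins 20–9.
G vs H: G wins 18–11.
No candidate beats all others: D beats G beats E beats D, a majority cycle.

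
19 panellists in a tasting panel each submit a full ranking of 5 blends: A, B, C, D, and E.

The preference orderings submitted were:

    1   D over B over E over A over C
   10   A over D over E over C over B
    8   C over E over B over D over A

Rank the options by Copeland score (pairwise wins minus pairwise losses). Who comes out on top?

A

Pairwise results:
  A vs B: A wins 10–9.
  A vs C: A wins 11–8.
  A vs D: A wins 10–9.
  A vs E: A wins 10–9.
  B vs C: C wins 18–1.
  B vs D: D wins 11–8.
  B vs E: E wins 18–1.
  C vs D: D wins 11–8.
  C vs E: E wins 11–8.
  D vs E: D wins 11–8.
Copeland scores (wins − losses):
  A: 4 − 0 = 4
  B: 0 − 4 = -4
  C: 1 − 3 = -2
  D: 3 − 1 = 2
  E: 2 − 2 = 0
A has the best Copeland score.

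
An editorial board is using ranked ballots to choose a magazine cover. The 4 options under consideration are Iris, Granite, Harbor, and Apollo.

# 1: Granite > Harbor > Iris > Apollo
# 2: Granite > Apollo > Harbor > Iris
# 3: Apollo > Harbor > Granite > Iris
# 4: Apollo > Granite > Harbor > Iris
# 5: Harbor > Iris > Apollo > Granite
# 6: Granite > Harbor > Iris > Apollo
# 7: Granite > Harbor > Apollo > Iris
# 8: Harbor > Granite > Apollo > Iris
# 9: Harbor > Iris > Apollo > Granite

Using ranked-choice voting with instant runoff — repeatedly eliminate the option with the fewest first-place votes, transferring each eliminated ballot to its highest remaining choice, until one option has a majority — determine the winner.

Granite

Round 1: Granite 4, Harbor 3, Apollo 2, Iris 0. Iris has the fewest and is eliminated.
Round 2: Granite 4, Harbor 3, Apollo 2. Apollo has the fewest and is eliminated.
Round 3: Granite 5, Harbor 4. Granite has a majority.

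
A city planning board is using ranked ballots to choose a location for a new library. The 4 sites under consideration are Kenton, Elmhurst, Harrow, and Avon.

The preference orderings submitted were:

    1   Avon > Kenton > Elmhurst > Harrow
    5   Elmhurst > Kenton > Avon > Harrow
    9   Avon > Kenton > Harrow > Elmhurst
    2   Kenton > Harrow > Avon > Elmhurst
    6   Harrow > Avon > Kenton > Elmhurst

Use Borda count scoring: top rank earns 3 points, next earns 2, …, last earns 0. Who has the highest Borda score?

Avon

Borda scores:
  Kenton: 2 + 5·2 + 9·2 + 2·3 + 6·1 = 42
  Elmhurst: 1 + 5·3 + 9·0 + 2·0 + 6·0 = 16
  Harrow: 0 + 5·0 + 9·1 + 2·2 + 6·3 = 31
  Avon: 3 + 5·1 + 9·3 + 2·1 + 6·2 = 49
Avon has the highest total.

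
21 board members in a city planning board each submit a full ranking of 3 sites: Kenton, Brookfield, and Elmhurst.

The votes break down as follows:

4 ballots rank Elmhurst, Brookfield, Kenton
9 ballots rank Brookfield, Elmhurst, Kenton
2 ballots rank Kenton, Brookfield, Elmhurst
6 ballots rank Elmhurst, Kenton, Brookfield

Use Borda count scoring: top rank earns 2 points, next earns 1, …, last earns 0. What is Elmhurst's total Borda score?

29

Borda scores:
  Kenton: 4·0 + 9·0 + 2·2 + 6·1 = 10
  Brookfield: 4·1 + 9·2 + 2·1 + 6·0 = 24
  Elmhurst: 4·2 + 9·1 + 2·0 + 6·2 = 29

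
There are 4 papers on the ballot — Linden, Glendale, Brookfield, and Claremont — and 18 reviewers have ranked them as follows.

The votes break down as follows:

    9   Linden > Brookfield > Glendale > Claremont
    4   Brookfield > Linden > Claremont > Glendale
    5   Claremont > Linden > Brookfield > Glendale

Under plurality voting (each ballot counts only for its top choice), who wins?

Linden

First-place vote totals:
  Linden: 9
  Glendale: 0
  Brookfield: 4
  Claremont: 5
Linden has the most first-place votes.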